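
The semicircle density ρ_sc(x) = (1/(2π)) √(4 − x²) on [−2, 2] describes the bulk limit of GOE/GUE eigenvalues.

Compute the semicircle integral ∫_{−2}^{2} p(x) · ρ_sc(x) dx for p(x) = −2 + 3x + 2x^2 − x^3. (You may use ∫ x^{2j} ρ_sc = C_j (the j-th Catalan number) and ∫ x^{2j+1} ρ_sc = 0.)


Write p(x) = Σ a_i x^i, split into monomials and integrate each against ρ_sc separately.
Using ∫ x^{2j} ρ_sc = C_j = (1/(j+1)) C(2j, j) (Catalan numbers) and ∫ x^{2j+1} ρ_sc = 0 (odd monomials vanish by symmetry):
  i = 0 (even): a_0 · C_{0} = -2 · 1 = -2
  i = 1 (odd): ∫ x^1 ρ_sc = 0 (vanishes)
  i = 2 (even): a_2 · C_{1} = 2 · 1 = 2
  i = 3 (odd): ∫ x^3 ρ_sc = 0 (vanishes)

Summing the contributions: ∫_{−2}^{2} p(x) ρ_sc(x) dx = (-2) + 2 = 0.


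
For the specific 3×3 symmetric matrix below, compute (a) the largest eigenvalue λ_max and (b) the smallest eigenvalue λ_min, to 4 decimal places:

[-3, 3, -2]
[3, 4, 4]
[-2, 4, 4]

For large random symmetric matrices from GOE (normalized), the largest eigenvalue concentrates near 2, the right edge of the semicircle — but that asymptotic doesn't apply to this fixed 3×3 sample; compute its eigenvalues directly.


Since M is real symmetric, all three eigenvalues are real; they are the roots of det(λI − M) = λ³ − (tr M) λ² + s λ − det M, where s is the sum of the principal 2×2 minors.
tr M = -3 + 4 + 4 = 5.
s = ((-3)·4 − 3²) + ((-3)·4 − (-2)²) + (4·4 − 4²) = -21 + (-16) + 0 = -37.
det M (expand along row 1) = (-3)·0 − 3·20 + (-2)·20 = -100.
Characteristic polynomial: λ³ − 5λ² − 37λ + 100 = 0.
Substitute λ = y + (tr M)/3 = y + 1.666667 to remove the quadratic term: y³ + p·y + q = 0 with p = s − (tr M)²/3 = -45.333333 and q = −2(tr M)³/27 + (tr M)·s/3 − det M = 29.074074.
Three real roots ⇒ use the trigonometric (Viète) form: r = 2√(−p/3) = 7.774603, φ = arccos(3q/(p·r)) = arccos(-0.247475) = 1.820870 rad.
y_k = r·cos(φ/3 − 2πk/3) for k = 0, 1, 2 gives y = 6.385963, 0.647323, -7.033286.
λ_k = y_k + 1.666667 gives λ = 8.0526, 2.3140, -5.3666 (check: the sum is 5.0000 = tr M).

Hence λ_max = 8.0526 and λ_min = -5.3666.


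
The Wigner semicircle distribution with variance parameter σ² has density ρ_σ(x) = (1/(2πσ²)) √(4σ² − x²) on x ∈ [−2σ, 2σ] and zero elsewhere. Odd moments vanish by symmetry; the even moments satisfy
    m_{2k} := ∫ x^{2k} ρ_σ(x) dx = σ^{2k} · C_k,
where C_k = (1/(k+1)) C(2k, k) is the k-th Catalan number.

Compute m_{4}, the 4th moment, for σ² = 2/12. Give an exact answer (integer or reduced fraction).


By the scaled semicircle moment identity, m_{2k} = σ^{2k} · C_k with k = 2.
C_2 = (1/(k+1)) · C(2k, k) = (1/3) · C(4, 2) = (1/3) · 6 = 2.
σ^{2k} = (σ²)^k = (2/12)^2 = 1/36.

Therefore m_{4} = σ^{4} · C_2 = (1/36) · 2 = 1/18.


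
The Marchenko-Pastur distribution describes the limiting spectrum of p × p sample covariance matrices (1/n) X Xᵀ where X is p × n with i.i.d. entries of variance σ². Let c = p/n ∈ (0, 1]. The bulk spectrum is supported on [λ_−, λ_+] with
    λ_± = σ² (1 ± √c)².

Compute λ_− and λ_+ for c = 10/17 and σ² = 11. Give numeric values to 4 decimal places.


c = 10/17 = 0.588235; √c = 0.766965.
λ_− = σ² (1 − √c)² = 11 · (1 − 0.766965)² = 11 · (0.233035)² = 0.597358.
λ_+ = σ² (1 + √c)² = 11 · (1 + 0.766965)² = 11 · (1.766965)² = 34.343818.

Rounded to 4 decimal places: λ_− ≈ 0.5974, λ_+ ≈ 34.3438.


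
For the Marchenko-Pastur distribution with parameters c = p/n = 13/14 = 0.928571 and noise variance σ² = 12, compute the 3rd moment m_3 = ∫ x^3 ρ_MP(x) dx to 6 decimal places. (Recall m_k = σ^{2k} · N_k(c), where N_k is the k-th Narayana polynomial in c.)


E[X³] = σ⁶ (1 + 3c + c²) (third MP moment). With σ² = 12 (so σ⁶ = 1728) and c = 13/14 = 0.928571: E[X³] = 1728 · (1 + 3·0.928571 + (0.928571)²) = 1728 · 4.647959.

So E[X^3] = 8031.673469.


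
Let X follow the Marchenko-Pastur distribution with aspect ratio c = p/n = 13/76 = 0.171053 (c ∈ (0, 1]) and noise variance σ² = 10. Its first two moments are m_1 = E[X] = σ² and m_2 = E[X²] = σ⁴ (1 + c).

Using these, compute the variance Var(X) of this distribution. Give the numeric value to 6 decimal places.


m_1 = E[X] = σ² = 10, so m_1² = 100.
m_2 = E[X²] = σ⁴ (1 + c) = 100 · (1 + 0.171053) = 100 · 1.171053 = 117.105263.
(Note m_2 − m_1² simplifies to c · σ⁴ = 0.171053 · 100.)

Var(X) = m_2 − m_1² = 117.105263 − 100 = 17.105263.


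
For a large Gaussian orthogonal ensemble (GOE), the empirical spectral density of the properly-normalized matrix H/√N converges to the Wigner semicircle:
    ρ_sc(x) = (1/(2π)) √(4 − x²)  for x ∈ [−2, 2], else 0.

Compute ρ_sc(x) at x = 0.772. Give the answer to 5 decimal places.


ρ_sc(x) = (1/(2π)) √(4 − x²). With x = 0.772:
  4 − x² = 4 − (0.772)² = 4 − 0.595984 = 3.404016.
  √(4 − x²) = 1.844998.
  1/(2π) = 0.159155.
  ρ_sc(0.772) = 0.159155 · 1.844998 = 0.293640.

Rounded to 5 decimal places: ρ_sc(0.772) ≈ 0.29364.


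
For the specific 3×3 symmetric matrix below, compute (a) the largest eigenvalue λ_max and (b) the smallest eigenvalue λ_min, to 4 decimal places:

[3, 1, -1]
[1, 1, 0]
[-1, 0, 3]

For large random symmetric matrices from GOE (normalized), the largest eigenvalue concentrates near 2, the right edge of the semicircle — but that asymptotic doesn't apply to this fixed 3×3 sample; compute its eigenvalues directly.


Since M is real symmetric, all three eigenvalues are real; they are the roots of det(λI − M) = λ³ − (tr M) λ² + s λ − det M, where s is the sum of the principal 2×2 minors.
tr M = 3 + 1 + 3 = 7.
s = (3·1 − 1²) + (3·3 − (-1)²) + (1·3 − 0²) = 2 + 8 + 3 = 13.
det M (expand along row 1) = 3·3 − 1·3 + (-1)·1 = 5.
Characteristic polynomial: λ³ − 7λ² + 13λ − 5 = 0.
Substitute λ = y + (tr M)/3 = y + 2.333333 to remove the quadratic term: y³ + p·y + q = 0 with p = s − (tr M)²/3 = -3.333333 and q = −2(tr M)³/27 + (tr M)·s/3 − det M = -0.074074.
Three real roots ⇒ use the trigonometric (Viète) form: r = 2√(−p/3) = 2.108185, φ = arccos(3q/(p·r)) = arccos(0.031623) = 1.539168 rad.
y_k = r·cos(φ/3 − 2πk/3) for k = 0, 1, 2 gives y = 1.836753, -0.022226, -1.814528.
λ_k = y_k + 2.333333 gives λ = 4.1701, 2.3111, 0.5188 (check: the sum is 7.0000 = tr M).

Hence λ_max = 4.1701 and λ_min = 0.5188.


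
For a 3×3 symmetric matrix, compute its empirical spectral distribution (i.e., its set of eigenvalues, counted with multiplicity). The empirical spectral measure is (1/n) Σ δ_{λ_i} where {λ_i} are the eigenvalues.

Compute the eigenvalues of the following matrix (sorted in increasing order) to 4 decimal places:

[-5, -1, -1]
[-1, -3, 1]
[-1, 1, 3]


Since M is real symmetric, all three eigenvalues are real; they are the roots of det(λI − M) = λ³ − (tr M) λ² + s λ − det M, where s is the sum of the principal 2×2 minors.
tr M = -5 + (-3) + 3 = -5.
s = ((-5)·(-3) − (-1)²) + ((-5)·3 − (-1)²) + ((-3)·3 − 1²) = 14 + (-16) + (-10) = -12.
det M (expand along row 1) = (-5)·(-10) − (-1)·(-2) + (-1)·(-4) = 52.
Characteristic polynomial: λ³ + 5λ² − 12λ − 52 = 0.
Substitute λ = y + (tr M)/3 = y − 1.666667 to remove the quadratic term: y³ + p·y + q = 0 with p = s − (tr M)²/3 = -20.333333 and q = −2(tr M)³/27 + (tr M)·s/3 − det M = -22.740741.
Three real roots ⇒ use the trigonometric (Viète) form: r = 2√(−p/3) = 5.206833, φ = arccos(3q/(p·r)) = arccos(0.644382) = 0.870581 rad.
y_k = r·cos(φ/3 − 2πk/3) for k = 0, 1, 2 gives y = 4.989127, -1.204297, -3.784831.
λ_k = y_k − 1.666667 gives λ = 3.3225, -2.8710, -5.4515 (check: the sum is -5.0000 = tr M).

Eigenvalues sorted in increasing order: [-5.4515, -2.8710, 3.3225].


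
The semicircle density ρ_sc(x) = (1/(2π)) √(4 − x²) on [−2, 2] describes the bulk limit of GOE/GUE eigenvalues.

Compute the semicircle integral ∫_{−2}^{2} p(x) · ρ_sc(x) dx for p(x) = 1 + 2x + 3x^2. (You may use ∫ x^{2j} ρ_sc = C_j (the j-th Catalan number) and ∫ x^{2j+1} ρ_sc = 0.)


Write p(x) = Σ a_i x^i, split into monomials and integrate each against ρ_sc separately.
Using ∫ x^{2j} ρ_sc = C_j = (1/(j+1)) C(2j, j) (Catalan numbers) and ∫ x^{2j+1} ρ_sc = 0 (odd monomials vanish by symmetry):
  i = 0 (even): a_0 · C_{0} = 1 · 1 = 1
  i = 1 (odd): ∫ x^1 ρ_sc = 0 (vanishes)
  i = 2 (even): a_2 · C_{1} = 3 · 1 = 3

Summing the contributions: ∫_{−2}^{2} p(x) ρ_sc(x) dx = 1 + 3 = 4.


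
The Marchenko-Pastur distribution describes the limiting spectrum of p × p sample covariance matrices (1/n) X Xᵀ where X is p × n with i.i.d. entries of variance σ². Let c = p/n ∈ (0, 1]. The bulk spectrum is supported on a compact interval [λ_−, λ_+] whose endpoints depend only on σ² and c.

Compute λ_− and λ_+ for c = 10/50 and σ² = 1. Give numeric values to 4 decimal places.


c = 10/50 = 0.200000; √c = 0.447214.
λ_− = σ² (1 − √c)² = 1 · (1 − 0.447214)² = 1 · (0.552786)² = 0.305573.
λ_+ = σ² (1 + √c)² = 1 · (1 + 0.447214)² = 1 · (1.447214)² = 2.094427.

Rounded to 4 decimal places: λ_− ≈ 0.3056, λ_+ ≈ 2.0944.


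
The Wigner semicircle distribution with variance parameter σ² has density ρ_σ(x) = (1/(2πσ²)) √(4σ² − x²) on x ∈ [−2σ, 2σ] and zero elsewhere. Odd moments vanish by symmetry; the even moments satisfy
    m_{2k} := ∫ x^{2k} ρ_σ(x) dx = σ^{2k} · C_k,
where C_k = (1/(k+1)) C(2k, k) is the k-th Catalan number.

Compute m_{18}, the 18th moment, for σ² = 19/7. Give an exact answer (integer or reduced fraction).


By the scaled semicircle moment identity, m_{2k} = σ^{2k} · C_k with k = 9.
C_9 = (1/(k+1)) · C(2k, k) = (1/10) · C(18, 9) = (1/10) · 48620 = 4862.
σ^{2k} = (σ²)^k = (19/7)^9 = 322687697779/40353607.

Therefore m_{18} = σ^{18} · C_9 = (322687697779/40353607) · 4862 = 1568907586601498/40353607.


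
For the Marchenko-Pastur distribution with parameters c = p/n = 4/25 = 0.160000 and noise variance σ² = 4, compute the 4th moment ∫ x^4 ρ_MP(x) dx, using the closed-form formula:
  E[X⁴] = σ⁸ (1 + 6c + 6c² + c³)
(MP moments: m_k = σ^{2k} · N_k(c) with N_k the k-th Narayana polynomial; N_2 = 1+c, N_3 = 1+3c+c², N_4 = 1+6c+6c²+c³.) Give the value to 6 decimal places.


E[X⁴] = σ⁸ (1 + 6c + 6c² + c³) (fourth MP moment). With σ² = 4 (so σ⁸ = 256) and c = 4/25 = 0.160000: E[X⁴] = 256 · (1 + 6·0.160000 + 6·(0.160000)² + (0.160000)³) = 256 · 2.117696.

So E[X^4] = 542.130176.


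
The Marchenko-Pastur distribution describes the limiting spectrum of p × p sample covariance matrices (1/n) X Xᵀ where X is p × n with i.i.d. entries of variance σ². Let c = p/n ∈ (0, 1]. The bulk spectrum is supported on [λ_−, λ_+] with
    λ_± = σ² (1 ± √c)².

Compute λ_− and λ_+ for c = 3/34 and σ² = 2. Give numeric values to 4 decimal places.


c = 3/34 = 0.088235; √c = 0.297044.
λ_− = σ² (1 − √c)² = 2 · (1 − 0.297044)² = 2 · (0.702956)² = 0.988294.
λ_+ = σ² (1 + √c)² = 2 · (1 + 0.297044)² = 2 · (1.297044)² = 3.364648.

Rounded to 4 decimal places: λ_− ≈ 0.9883, λ_+ ≈ 3.3646.


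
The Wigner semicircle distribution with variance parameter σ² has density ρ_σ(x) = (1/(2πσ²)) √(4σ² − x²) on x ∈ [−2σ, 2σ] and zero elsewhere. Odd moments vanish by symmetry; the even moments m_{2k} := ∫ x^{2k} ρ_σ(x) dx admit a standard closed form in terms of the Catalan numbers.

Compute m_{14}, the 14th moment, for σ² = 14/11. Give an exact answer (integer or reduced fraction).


By the scaled semicircle moment identity, m_{2k} = σ^{2k} · C_k with k = 7.
C_7 = (1/(k+1)) · C(2k, k) = (1/8) · C(14, 7) = (1/8) · 3432 = 429.
σ^{2k} = (σ²)^k = (14/11)^7 = 105413504/19487171.

Therefore m_{14} = σ^{14} · C_7 = (105413504/19487171) · 429 = 4111126656/1771561.


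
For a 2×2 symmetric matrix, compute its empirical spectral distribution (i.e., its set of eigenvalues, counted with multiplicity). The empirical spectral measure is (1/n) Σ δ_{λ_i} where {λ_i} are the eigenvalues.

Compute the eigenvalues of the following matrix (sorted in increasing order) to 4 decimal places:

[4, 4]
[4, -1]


Since M is real symmetric, both eigenvalues are real; they are the roots of det(λI − M) = λ² − (tr M) λ + det M.
tr M = 4 + (-1) = 3.
det M = 4·(-1) − 4² = -4 − 16 = -20.
Characteristic polynomial: λ² − 3λ − 20 = 0.
Discriminant Δ = (tr M)² − 4·det M = 9 − (-80) = 89; √Δ = 9.433981.
λ = (tr M ± √Δ)/2 = (3 ± 9.433981)/2, giving (tr M − √Δ)/2 = -3.2170 and (tr M + √Δ)/2 = 6.2170.

Eigenvalues sorted in increasing order: [-3.2170, 6.2170].


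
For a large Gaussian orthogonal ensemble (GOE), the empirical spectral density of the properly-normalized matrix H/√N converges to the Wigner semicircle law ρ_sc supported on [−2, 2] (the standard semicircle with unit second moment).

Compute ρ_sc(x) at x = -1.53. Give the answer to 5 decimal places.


ρ_sc(x) = (1/(2π)) √(4 − x²). With x = -1.53:
  4 − x² = 4 − (-1.53)² = 4 − 2.340900 = 1.659100.
  √(4 − x²) = 1.288061.
  1/(2π) = 0.159155.
  ρ_sc(-1.53) = 0.159155 · 1.288061 = 0.205001.

Rounded to 5 decimal places: ρ_sc(-1.53) ≈ 0.20500.


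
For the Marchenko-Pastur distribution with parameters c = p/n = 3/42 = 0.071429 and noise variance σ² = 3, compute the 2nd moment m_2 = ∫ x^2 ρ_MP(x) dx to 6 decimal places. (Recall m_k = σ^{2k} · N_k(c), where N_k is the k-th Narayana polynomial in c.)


E[X²] = σ⁴ (1 + c) (second MP moment). With σ² = 3 (so σ⁴ = 9) and c = 3/42 = 0.071429: E[X²] = 9 · (1 + 0.071429) = 9 · 1.071429.

So E[X^2] = 9.642857.


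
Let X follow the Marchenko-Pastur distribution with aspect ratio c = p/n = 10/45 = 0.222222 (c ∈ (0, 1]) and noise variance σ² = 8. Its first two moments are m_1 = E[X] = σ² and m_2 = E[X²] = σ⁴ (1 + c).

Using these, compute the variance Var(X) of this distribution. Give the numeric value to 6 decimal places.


m_1 = E[X] = σ² = 8, so m_1² = 64.
m_2 = E[X²] = σ⁴ (1 + c) = 64 · (1 + 0.222222) = 64 · 1.222222 = 78.222222.
(Note m_2 − m_1² simplifies to c · σ⁴ = 0.222222 · 64.)

Var(X) = m_2 − m_1² = 78.222222 − 64 = 14.222222.


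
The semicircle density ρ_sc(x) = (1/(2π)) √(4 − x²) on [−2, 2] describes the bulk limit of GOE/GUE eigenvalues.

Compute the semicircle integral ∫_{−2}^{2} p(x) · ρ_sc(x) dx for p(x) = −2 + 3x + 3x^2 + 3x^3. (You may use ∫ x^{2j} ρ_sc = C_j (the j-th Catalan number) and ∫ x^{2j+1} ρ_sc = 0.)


Write p(x) = Σ a_i x^i, split into monomials and integrate each against ρ_sc separately.
Using ∫ x^{2j} ρ_sc = C_j = (1/(j+1)) C(2j, j) (Catalan numbers) and ∫ x^{2j+1} ρ_sc = 0 (odd monomials vanish by symmetry):
  i = 0 (even): a_0 · C_{0} = -2 · 1 = -2
  i = 1 (odd): ∫ x^1 ρ_sc = 0 (vanishes)
  i = 2 (even): a_2 · C_{1} = 3 · 1 = 3
  i = 3 (odd): ∫ x^3 ρ_sc = 0 (vanishes)

Summing the contributions: ∫_{−2}^{2} p(x) ρ_sc(x) dx = (-2) + 3 = 1.


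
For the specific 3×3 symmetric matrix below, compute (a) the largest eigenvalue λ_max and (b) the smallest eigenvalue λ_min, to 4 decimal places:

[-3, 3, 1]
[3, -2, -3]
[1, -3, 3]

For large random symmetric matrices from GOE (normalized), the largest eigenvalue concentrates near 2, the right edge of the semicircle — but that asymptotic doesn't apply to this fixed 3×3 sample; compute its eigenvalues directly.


Since M is real symmetric, all three eigenvalues are real; they are the roots of det(λI − M) = λ³ − (tr M) λ² + s λ − det M, where s is the sum of the principal 2×2 minors.
tr M = -3 + (-2) + 3 = -2.
s = ((-3)·(-2) − 3²) + ((-3)·3 − 1²) + ((-2)·3 − (-3)²) = -3 + (-10) + (-15) = -28.
det M (expand along row 1) = (-3)·(-15) − 3·12 + 1·(-7) = 2.
Characteristic polynomial: λ³ + 2λ² − 28λ − 2 = 0.
Substitute λ = y + (tr M)/3 = y − 0.666667 to remove the quadratic term: y³ + p·y + q = 0 with p = s − (tr M)²/3 = -29.333333 and q = −2(tr M)³/27 + (tr M)·s/3 − det M = 17.259259.
Three real roots ⇒ use the trigonometric (Viète) form: r = 2√(−p/3) = 6.253888, φ = arccos(3q/(p·r)) = arccos(-0.282249) = 1.856934 rad.
y_k = r·cos(φ/3 − 2πk/3) for k = 0, 1, 2 gives y = 5.093616, 0.595586, -5.689202.
λ_k = y_k − 0.666667 gives λ = 4.4269, -0.0711, -6.3559 (check: the sum is -2.0000 = tr M).

Hence λ_max = 4.4269 and λ_min = -6.3559.


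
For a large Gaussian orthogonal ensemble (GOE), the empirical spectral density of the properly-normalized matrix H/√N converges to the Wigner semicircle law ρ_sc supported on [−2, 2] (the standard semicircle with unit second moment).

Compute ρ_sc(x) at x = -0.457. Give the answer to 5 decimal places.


ρ_sc(x) = (1/(2π)) √(4 − x²). With x = -0.457:
  4 − x² = 4 − (-0.457)² = 4 − 0.208849 = 3.791151.
  √(4 − x²) = 1.947088.
  1/(2π) = 0.159155.
  ρ_sc(-0.457) = 0.159155 · 1.947088 = 0.309889.

Rounded to 5 decimal places: ρ_sc(-0.457) ≈ 0.30989.


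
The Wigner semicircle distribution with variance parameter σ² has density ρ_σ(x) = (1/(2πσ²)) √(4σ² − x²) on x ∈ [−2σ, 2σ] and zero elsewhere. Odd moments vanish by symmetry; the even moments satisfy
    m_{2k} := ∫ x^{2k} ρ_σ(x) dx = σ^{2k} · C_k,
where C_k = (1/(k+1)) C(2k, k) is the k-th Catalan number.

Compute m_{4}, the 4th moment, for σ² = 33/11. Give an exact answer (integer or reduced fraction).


By the scaled semicircle moment identity, m_{2k} = σ^{2k} · C_k with k = 2.
C_2 = (1/(k+1)) · C(2k, k) = (1/3) · C(4, 2) = (1/3) · 6 = 2.
σ^{2k} = (σ²)^k = (33/11)^2 = 9.

Therefore m_{4} = σ^{4} · C_2 = 9 · 2 = 18.


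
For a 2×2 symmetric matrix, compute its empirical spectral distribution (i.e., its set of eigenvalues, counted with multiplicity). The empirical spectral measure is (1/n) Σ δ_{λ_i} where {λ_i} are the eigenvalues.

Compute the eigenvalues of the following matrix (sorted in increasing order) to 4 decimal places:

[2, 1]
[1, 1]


Since M is real symmetric, both eigenvalues are real; they are the roots of det(λI − M) = λ² − (tr M) λ + det M.
tr M = 2 + 1 = 3.
det M = 2·1 − 1² = 2 − 1 = 1.
Characteristic polynomial: λ² − 3λ + 1 = 0.
Discriminant Δ = (tr M)² − 4·det M = 9 − 4 = 5; √Δ = 2.236068.
λ = (tr M ± √Δ)/2 = (3 ± 2.236068)/2, giving (tr M − √Δ)/2 = 0.3820 and (tr M + √Δ)/2 = 2.6180.

Eigenvalues sorted in increasing order: [0.3820, 2.6180].


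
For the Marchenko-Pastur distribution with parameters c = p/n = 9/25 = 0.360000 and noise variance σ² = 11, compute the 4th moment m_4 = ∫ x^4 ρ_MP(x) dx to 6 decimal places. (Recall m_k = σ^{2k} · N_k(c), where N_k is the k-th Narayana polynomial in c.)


E[X⁴] = σ⁸ (1 + 6c + 6c² + c³) (fourth MP moment). With σ² = 11 (so σ⁸ = 14641) and c = 9/25 = 0.360000: E[X⁴] = 14641 · (1 + 6·0.360000 + 6·(0.360000)² + (0.360000)³) = 14641 · 3.984256.

So E[X^4] = 58333.492096.


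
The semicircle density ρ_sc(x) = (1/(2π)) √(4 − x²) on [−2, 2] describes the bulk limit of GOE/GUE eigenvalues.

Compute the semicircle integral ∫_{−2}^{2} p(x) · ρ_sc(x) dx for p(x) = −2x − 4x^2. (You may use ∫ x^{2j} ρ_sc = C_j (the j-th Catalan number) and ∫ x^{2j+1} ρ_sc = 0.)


Write p(x) = Σ a_i x^i, split into monomials and integrate each against ρ_sc separately.
Using ∫ x^{2j} ρ_sc = C_j = (1/(j+1)) C(2j, j) (Catalan numbers) and ∫ x^{2j+1} ρ_sc = 0 (odd monomials vanish by symmetry):
  i = 1 (odd): ∫ x^1 ρ_sc = 0 (vanishes)
  i = 2 (even): a_2 · C_{1} = -4 · 1 = -4

Summing the contributions: ∫_{−2}^{2} p(x) ρ_sc(x) dx = -4.


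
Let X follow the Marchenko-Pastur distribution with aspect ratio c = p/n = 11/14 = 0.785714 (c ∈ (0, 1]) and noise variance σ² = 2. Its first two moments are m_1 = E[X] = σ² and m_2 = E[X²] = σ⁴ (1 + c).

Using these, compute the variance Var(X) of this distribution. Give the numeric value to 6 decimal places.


m_1 = E[X] = σ² = 2, so m_1² = 4.
m_2 = E[X²] = σ⁴ (1 + c) = 4 · (1 + 0.785714) = 4 · 1.785714 = 7.142857.
(Note m_2 − m_1² simplifies to c · σ⁴ = 0.785714 · 4.)

Var(X) = m_2 − m_1² = 7.142857 − 4 = 3.142857.


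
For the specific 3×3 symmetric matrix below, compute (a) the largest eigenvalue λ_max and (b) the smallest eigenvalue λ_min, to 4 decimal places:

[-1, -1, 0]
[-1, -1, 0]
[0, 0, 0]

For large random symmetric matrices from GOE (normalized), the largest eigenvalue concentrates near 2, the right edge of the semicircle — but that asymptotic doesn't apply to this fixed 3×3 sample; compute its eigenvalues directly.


Since M is real symmetric, all three eigenvalues are real; they are the roots of det(λI − M) = λ³ − (tr M) λ² + s λ − det M, where s is the sum of the principal 2×2 minors.
tr M = -1 + (-1) + 0 = -2.
s = ((-1)·(-1) − (-1)²) + ((-1)·0 − 0²) + ((-1)·0 − 0²) = 0 + 0 + 0 = 0.
det M (expand along row 1) = (-1)·0 − (-1)·0 + 0·0 = 0.
Characteristic polynomial: λ³ + 2λ² = 0.
Substitute λ = y + (tr M)/3 = y − 0.666667 to remove the quadratic term: y³ + p·y + q = 0 with p = s − (tr M)²/3 = -1.333333 and q = −2(tr M)³/27 + (tr M)·s/3 − det M = 0.592593.
Three real roots ⇒ use the trigonometric (Viète) form: r = 2√(−p/3) = 1.333333, φ = arccos(3q/(p·r)) = arccos(-1.000000) = 3.141593 rad.
y_k = r·cos(φ/3 − 2πk/3) for k = 0, 1, 2 gives y = 0.666667, 0.666667, -1.333333.
λ_k = y_k − 0.666667 gives λ = 0.0000, 0.0000, -2.0000 (check: the sum is -2.0000 = tr M).

Hence λ_max = 0.0000 and λ_min = -2.0000.


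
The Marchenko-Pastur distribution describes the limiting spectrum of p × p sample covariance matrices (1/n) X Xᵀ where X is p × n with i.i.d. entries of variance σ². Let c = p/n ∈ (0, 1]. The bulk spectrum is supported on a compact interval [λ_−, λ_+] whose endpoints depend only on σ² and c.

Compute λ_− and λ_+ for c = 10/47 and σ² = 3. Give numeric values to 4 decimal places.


c = 10/47 = 0.212766; √c = 0.461266.
λ_− = σ² (1 − √c)² = 3 · (1 − 0.461266)² = 3 · (0.538734)² = 0.870704.
λ_+ = σ² (1 + √c)² = 3 · (1 + 0.461266)² = 3 · (1.461266)² = 6.405891.

Rounded to 4 decimal places: λ_− ≈ 0.8707, λ_+ ≈ 6.4059.


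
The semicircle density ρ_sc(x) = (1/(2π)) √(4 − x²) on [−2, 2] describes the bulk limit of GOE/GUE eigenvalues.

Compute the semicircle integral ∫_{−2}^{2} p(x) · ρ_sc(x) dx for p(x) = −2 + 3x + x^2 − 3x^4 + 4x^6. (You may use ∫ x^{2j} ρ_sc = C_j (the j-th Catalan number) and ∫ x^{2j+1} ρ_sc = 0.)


Write p(x) = Σ a_i x^i, split into monomials and integrate each against ρ_sc separately.
Using ∫ x^{2j} ρ_sc = C_j = (1/(j+1)) C(2j, j) (Catalan numbers) and ∫ x^{2j+1} ρ_sc = 0 (odd monomials vanish by symmetry):
  i = 0 (even): a_0 · C_{0} = -2 · 1 = -2
  i = 1 (odd): ∫ x^1 ρ_sc = 0 (vanishes)
  i = 2 (even): a_2 · C_{1} = 1 · 1 = 1
  i = 4 (even): a_4 · C_{2} = -3 · 2 = -6
  i = 6 (even): a_6 · C_{3} = 4 · 5 = 20

Summing the contributions: ∫_{−2}^{2} p(x) ρ_sc(x) dx = (-2) + 1 + (-6) + 20 = 13.


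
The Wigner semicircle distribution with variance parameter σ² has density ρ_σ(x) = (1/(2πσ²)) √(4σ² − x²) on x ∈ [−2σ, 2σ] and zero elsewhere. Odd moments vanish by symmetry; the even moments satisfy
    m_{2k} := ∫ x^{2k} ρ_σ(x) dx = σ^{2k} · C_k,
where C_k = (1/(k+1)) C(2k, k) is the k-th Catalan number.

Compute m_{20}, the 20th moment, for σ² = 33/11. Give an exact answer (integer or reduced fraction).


By the scaled semicircle moment identity, m_{2k} = σ^{2k} · C_k with k = 10.
C_10 = (1/(k+1)) · C(2k, k) = (1/11) · C(20, 10) = (1/11) · 184756 = 16796.
σ^{2k} = (σ²)^k = (33/11)^10 = 59049.

Therefore m_{20} = σ^{20} · C_10 = 59049 · 16796 = 991787004.


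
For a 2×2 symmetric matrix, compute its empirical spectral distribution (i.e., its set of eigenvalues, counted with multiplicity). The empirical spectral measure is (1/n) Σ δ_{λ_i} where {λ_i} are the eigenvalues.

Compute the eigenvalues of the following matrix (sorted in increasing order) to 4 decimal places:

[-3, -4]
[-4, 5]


Since M is real symmetric, both eigenvalues are real; they are the roots of det(λI − M) = λ² − (tr M) λ + det M.
tr M = -3 + 5 = 2.
det M = (-3)·5 − (-4)² = -15 − 16 = -31.
Characteristic polynomial: λ² − 2λ − 31 = 0.
Discriminant Δ = (tr M)² − 4·det M = 4 − (-124) = 128; √Δ = 11.313708.
λ = (tr M ± √Δ)/2 = (2 ± 11.313708)/2, giving (tr M − √Δ)/2 = -4.6569 and (tr M + √Δ)/2 = 6.6569.

Eigenvalues sorted in increasing order: [-4.6569, 6.6569].


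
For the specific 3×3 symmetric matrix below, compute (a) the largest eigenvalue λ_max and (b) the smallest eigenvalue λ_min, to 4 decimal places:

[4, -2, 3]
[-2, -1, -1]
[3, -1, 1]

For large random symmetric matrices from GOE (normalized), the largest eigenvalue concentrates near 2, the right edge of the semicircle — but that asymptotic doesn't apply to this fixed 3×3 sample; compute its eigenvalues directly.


Since M is real symmetric, all three eigenvalues are real; they are the roots of det(λI − M) = λ³ − (tr M) λ² + s λ − det M, where s is the sum of the principal 2×2 minors.
tr M = 4 + (-1) + 1 = 4.
s = (4·(-1) − (-2)²) + (4·1 − 3²) + ((-1)·1 − (-1)²) = -8 + (-5) + (-2) = -15.
det M (expand along row 1) = 4·(-2) − (-2)·1 + 3·5 = 9.
Characteristic polynomial: λ³ − 4λ² − 15λ − 9 = 0.
Substitute λ = y + (tr M)/3 = y + 1.333333 to remove the quadratic term: y³ + p·y + q = 0 with p = s − (tr M)²/3 = -20.333333 and q = −2(tr M)³/27 + (tr M)·s/3 − det M = -33.740741.
Three real roots ⇒ use the trigonometric (Viète) form: r = 2√(−p/3) = 5.206833, φ = arccos(3q/(p·r)) = arccos(0.956079) = 0.297478 rad.
y_k = r·cos(φ/3 − 2πk/3) for k = 0, 1, 2 gives y = 5.181256, -2.144226, -3.037030.
λ_k = y_k + 1.333333 gives λ = 6.5146, -0.8109, -1.7037 (check: the sum is 4.0000 = tr M).

Hence λ_max = 6.5146 and λ_min = -1.7037.


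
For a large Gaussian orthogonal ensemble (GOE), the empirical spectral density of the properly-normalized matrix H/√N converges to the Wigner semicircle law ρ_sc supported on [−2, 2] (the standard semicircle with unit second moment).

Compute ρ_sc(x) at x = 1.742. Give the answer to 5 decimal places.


ρ_sc(x) = (1/(2π)) √(4 − x²). With x = 1.742:
  4 − x² = 4 − (1.742)² = 4 − 3.034564 = 0.965436.
  √(4 − x²) = 0.982566.
  1/(2π) = 0.159155.
  ρ_sc(1.742) = 0.159155 · 0.982566 = 0.156380.

Rounded to 5 decimal places: ρ_sc(1.742) ≈ 0.15638.


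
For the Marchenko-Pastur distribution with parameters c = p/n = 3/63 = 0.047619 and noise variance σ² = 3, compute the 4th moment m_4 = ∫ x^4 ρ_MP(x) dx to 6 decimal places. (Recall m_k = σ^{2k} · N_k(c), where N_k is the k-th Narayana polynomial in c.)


E[X⁴] = σ⁸ (1 + 6c + 6c² + c³) (fourth MP moment). With σ² = 3 (so σ⁸ = 81) and c = 3/63 = 0.047619: E[X⁴] = 81 · (1 + 6·0.047619 + 6·(0.047619)² + (0.047619)³) = 81 · 1.299428.

So E[X^4] = 105.253644.


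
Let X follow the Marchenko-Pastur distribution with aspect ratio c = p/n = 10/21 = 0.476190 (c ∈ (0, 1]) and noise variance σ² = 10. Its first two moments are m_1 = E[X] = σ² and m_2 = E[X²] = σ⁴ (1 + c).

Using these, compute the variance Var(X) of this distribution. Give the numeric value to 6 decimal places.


m_1 = E[X] = σ² = 10, so m_1² = 100.
m_2 = E[X²] = σ⁴ (1 + c) = 100 · (1 + 0.476190) = 100 · 1.476190 = 147.619048.
(Note m_2 − m_1² simplifies to c · σ⁴ = 0.476190 · 100.)

Var(X) = m_2 − m_1² = 147.619048 − 100 = 47.619048.


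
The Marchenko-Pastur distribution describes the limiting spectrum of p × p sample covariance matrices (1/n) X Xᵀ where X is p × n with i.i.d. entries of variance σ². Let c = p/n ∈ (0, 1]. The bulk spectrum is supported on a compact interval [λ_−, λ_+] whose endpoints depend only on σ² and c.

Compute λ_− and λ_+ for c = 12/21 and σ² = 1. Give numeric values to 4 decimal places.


c = 12/21 = 0.571429; √c = 0.755929.
λ_− = σ² (1 − √c)² = 1 · (1 − 0.755929)² = 1 · (0.244071)² = 0.059571.
λ_+ = σ² (1 + √c)² = 1 · (1 + 0.755929)² = 1 · (1.755929)² = 3.083286.

Rounded to 4 decimal places: λ_− ≈ 0.0596, λ_+ ≈ 3.0833.


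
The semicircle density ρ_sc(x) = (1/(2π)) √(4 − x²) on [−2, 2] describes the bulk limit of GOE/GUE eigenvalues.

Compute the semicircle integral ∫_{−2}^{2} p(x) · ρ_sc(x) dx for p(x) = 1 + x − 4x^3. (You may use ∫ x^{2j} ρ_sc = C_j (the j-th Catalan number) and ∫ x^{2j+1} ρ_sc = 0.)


Write p(x) = Σ a_i x^i, split into monomials and integrate each against ρ_sc separately.
Using ∫ x^{2j} ρ_sc = C_j = (1/(j+1)) C(2j, j) (Catalan numbers) and ∫ x^{2j+1} ρ_sc = 0 (odd monomials vanish by symmetry):
  i = 0 (even): a_0 · C_{0} = 1 · 1 = 1
  i = 1 (odd): ∫ x^1 ρ_sc = 0 (vanishes)
  i = 3 (odd): ∫ x^3 ρ_sc = 0 (vanishes)

Summing the contributions: ∫_{−2}^{2} p(x) ρ_sc(x) dx = 1.


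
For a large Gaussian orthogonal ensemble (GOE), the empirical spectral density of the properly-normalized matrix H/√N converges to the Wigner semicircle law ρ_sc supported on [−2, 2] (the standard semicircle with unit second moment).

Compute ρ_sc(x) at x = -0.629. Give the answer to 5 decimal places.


ρ_sc(x) = (1/(2π)) √(4 − x²). With x = -0.629:
  4 − x² = 4 − (-0.629)² = 4 − 0.395641 = 3.604359.
  √(4 − x²) = 1.898515.
  1/(2π) = 0.159155.
  ρ_sc(-0.629) = 0.159155 · 1.898515 = 0.302158.

Rounded to 5 decimal places: ρ_sc(-0.629) ≈ 0.30216.


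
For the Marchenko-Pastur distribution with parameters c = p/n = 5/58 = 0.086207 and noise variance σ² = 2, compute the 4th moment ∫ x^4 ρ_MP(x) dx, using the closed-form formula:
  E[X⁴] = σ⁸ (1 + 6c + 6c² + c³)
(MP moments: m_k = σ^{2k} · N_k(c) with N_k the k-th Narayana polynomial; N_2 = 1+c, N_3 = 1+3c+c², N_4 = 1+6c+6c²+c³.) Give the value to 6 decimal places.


E[X⁴] = σ⁸ (1 + 6c + 6c² + c³) (fourth MP moment). With σ² = 2 (so σ⁸ = 16) and c = 5/58 = 0.086207: E[X⁴] = 16 · (1 + 6·0.086207 + 6·(0.086207)² + (0.086207)³) = 16 · 1.562472.

So E[X^4] = 24.999549.


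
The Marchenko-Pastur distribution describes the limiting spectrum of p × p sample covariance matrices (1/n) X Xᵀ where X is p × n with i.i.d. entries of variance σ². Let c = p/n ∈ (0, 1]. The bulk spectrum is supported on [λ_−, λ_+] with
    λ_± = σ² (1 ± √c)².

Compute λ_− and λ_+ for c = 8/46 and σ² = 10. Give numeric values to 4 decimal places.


c = 8/46 = 0.173913; √c = 0.417029.
λ_− = σ² (1 − √c)² = 10 · (1 − 0.417029)² = 10 · (0.582971)² = 3.398554.
λ_+ = σ² (1 + √c)² = 10 · (1 + 0.417029)² = 10 · (1.417029)² = 20.079707.

Rounded to 4 decimal places: λ_− ≈ 3.3986, λ_+ ≈ 20.0797.


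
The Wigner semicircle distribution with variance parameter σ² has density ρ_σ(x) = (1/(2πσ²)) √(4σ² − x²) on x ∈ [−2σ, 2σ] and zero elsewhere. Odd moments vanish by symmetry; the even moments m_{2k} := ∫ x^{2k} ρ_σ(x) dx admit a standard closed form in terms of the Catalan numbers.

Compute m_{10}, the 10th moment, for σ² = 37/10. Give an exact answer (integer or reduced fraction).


By the scaled semicircle moment identity, m_{2k} = σ^{2k} · C_k with k = 5.
C_5 = (1/(k+1)) · C(2k, k) = (1/6) · C(10, 5) = (1/6) · 252 = 42.
σ^{2k} = (σ²)^k = (37/10)^5 = 69343957/100000.

Therefore m_{10} = σ^{10} · C_5 = (69343957/100000) · 42 = 1456223097/50000.


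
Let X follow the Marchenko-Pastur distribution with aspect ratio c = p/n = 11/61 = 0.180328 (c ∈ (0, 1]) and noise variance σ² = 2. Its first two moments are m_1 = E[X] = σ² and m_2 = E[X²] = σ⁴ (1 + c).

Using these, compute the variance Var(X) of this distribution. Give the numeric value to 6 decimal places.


m_1 = E[X] = σ² = 2, so m_1² = 4.
m_2 = E[X²] = σ⁴ (1 + c) = 4 · (1 + 0.180328) = 4 · 1.180328 = 4.721311.
(Note m_2 − m_1² simplifies to c · σ⁴ = 0.180328 · 4.)

Var(X) = m_2 − m_1² = 4.721311 − 4 = 0.721311.


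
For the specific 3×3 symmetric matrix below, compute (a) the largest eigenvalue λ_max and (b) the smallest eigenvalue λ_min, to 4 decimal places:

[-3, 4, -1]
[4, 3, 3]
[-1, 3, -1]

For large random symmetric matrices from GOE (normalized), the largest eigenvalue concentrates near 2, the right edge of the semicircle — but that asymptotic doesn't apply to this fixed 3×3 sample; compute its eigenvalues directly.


Since M is real symmetric, all three eigenvalues are real; they are the roots of det(λI − M) = λ³ − (tr M) λ² + s λ − det M, where s is the sum of the principal 2×2 minors.
tr M = -3 + 3 + (-1) = -1.
s = ((-3)·3 − 4²) + ((-3)·(-1) − (-1)²) + (3·(-1) − 3²) = -25 + 2 + (-12) = -35.
det M (expand along row 1) = (-3)·(-12) − 4·(-1) + (-1)·15 = 25.
Characteristic polynomial: λ³ + λ² − 35λ − 25 = 0.
Substitute λ = y + (tr M)/3 = y − 0.333333 to remove the quadratic term: y³ + p·y + q = 0 with p = s − (tr M)²/3 = -35.333333 and q = −2(tr M)³/27 + (tr M)·s/3 − det M = -13.259259.
Three real roots ⇒ use the trigonometric (Viète) form: r = 2√(−p/3) = 6.863753, φ = arccos(3q/(p·r)) = arccos(0.164019) = 1.406033 rad.
y_k = r·cos(φ/3 − 2πk/3) for k = 0, 1, 2 gives y = 6.123610, -0.376776, -5.746834.
λ_k = y_k − 0.333333 gives λ = 5.7903, -0.7101, -6.0802 (check: the sum is -1.0000 = tr M).

Hence λ_max = 5.7903 and λ_min = -6.0802.


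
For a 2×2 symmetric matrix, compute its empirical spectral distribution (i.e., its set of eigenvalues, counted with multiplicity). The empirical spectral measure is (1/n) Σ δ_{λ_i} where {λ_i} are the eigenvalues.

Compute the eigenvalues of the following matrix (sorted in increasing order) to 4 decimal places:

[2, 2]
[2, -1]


Since M is real symmetric, both eigenvalues are real; they are the roots of det(λI − M) = λ² − (tr M) λ + det M.
tr M = 2 + (-1) = 1.
det M = 2·(-1) − 2² = -2 − 4 = -6.
Characteristic polynomial: λ² − λ − 6 = 0.
Discriminant Δ = (tr M)² − 4·det M = 1 − (-24) = 25; √Δ = 5.000000.
λ = (tr M ± √Δ)/2 = (1 ± 5.000000)/2, giving (tr M − √Δ)/2 = -2.0000 and (tr M + √Δ)/2 = 3.0000.

Eigenvalues sorted in increasing order: [-2.0000, 3.0000].


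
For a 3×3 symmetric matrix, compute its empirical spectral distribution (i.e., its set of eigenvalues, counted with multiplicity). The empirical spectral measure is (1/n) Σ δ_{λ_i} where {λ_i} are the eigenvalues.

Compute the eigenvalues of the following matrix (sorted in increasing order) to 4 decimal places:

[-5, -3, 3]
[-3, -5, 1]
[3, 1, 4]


Since M is real symmetric, all three eigenvalues are real; they are the roots of det(λI − M) = λ³ − (tr M) λ² + s λ − det M, where s is the sum of the principal 2×2 minors.
tr M = -5 + (-5) + 4 = -6.
s = ((-5)·(-5) − (-3)²) + ((-5)·4 − 3²) + ((-5)·4 − 1²) = 16 + (-29) + (-21) = -34.
det M (expand along row 1) = (-5)·(-21) − (-3)·(-15) + 3·12 = 96.
Characteristic polynomial: λ³ + 6λ² − 34λ − 96 = 0.
Substitute λ = y + (tr M)/3 = y − 2.000000 to remove the quadratic term: y³ + p·y + q = 0 with p = s − (tr M)²/3 = -46.000000 and q = −2(tr M)³/27 + (tr M)·s/3 − det M = -12.000000.
Three real roots ⇒ use the trigonometric (Viète) form: r = 2√(−p/3) = 7.831560, φ = arccos(3q/(p·r)) = arccos(0.099930) = 1.470699 rad.
y_k = r·cos(φ/3 − 2πk/3) for k = 0, 1, 2 gives y = 6.909184, -0.261257, -6.647926.
λ_k = y_k − 2.000000 gives λ = 4.9092, -2.2613, -8.6479 (check: the sum is -6.0000 = tr M).

Eigenvalues sorted in increasing order: [-8.6479, -2.2613, 4.9092].


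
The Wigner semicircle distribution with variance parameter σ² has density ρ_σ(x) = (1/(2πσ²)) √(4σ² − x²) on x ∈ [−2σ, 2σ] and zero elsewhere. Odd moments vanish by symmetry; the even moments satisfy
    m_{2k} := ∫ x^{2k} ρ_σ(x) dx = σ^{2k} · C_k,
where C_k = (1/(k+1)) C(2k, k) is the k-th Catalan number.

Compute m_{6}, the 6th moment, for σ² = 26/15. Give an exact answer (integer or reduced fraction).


By the scaled semicircle moment identity, m_{2k} = σ^{2k} · C_k with k = 3.
C_3 = (1/(k+1)) · C(2k, k) = (1/4) · C(6, 3) = (1/4) · 20 = 5.
σ^{2k} = (σ²)^k = (26/15)^3 = 17576/3375.

Therefore m_{6} = σ^{6} · C_3 = (17576/3375) · 5 = 17576/675.


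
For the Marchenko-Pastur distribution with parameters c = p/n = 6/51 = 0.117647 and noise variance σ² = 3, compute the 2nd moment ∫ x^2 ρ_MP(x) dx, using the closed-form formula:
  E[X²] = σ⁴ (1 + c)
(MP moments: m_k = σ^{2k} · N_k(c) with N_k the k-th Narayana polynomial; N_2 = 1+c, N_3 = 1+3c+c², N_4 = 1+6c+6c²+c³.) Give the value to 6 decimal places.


E[X²] = σ⁴ (1 + c) (second MP moment). With σ² = 3 (so σ⁴ = 9) and c = 6/51 = 0.117647: E[X²] = 9 · (1 + 0.117647) = 9 · 1.117647.

So E[X^2] = 10.058824.


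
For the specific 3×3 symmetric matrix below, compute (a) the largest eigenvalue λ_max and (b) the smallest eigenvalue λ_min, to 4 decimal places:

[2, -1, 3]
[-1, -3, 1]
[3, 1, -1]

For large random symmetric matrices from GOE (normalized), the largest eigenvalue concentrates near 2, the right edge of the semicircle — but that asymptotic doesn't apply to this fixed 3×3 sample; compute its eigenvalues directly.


Since M is real symmetric, all three eigenvalues are real; they are the roots of det(λI − M) = λ³ − (tr M) λ² + s λ − det M, where s is the sum of the principal 2×2 minors.
tr M = 2 + (-3) + (-1) = -2.
s = (2·(-3) − (-1)²) + (2·(-1) − 3²) + ((-3)·(-1) − 1²) = -7 + (-11) + 2 = -16.
det M (expand along row 1) = 2·2 − (-1)·(-2) + 3·8 = 26.
Characteristic polynomial: λ³ + 2λ² − 16λ − 26 = 0.
Substitute λ = y + (tr M)/3 = y − 0.666667 to remove the quadratic term: y³ + p·y + q = 0 with p = s − (tr M)²/3 = -17.333333 and q = −2(tr M)³/27 + (tr M)·s/3 − det M = -14.740741.
Three real roots ⇒ use the trigonometric (Viète) form: r = 2√(−p/3) = 4.807402, φ = arccos(3q/(p·r)) = arccos(0.530699) = 1.011372 rad.
y_k = r·cos(φ/3 − 2πk/3) for k = 0, 1, 2 gives y = 4.536793, -0.891273, -3.645519.
λ_k = y_k − 0.666667 gives λ = 3.8701, -1.5579, -4.3122 (check: the sum is -2.0000 = tr M).

Hence λ_max = 3.8701 and λ_min = -4.3122.


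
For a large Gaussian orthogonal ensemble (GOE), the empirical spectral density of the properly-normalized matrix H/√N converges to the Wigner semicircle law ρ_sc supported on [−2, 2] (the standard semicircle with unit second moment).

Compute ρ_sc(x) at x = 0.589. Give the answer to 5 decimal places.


ρ_sc(x) = (1/(2π)) √(4 − x²). With x = 0.589:
  4 − x² = 4 − (0.589)² = 4 − 0.346921 = 3.653079.
  √(4 − x²) = 1.911303.
  1/(2π) = 0.159155.
  ρ_sc(0.589) = 0.159155 · 1.911303 = 0.304193.

Rounded to 5 decimal places: ρ_sc(0.589) ≈ 0.30419.


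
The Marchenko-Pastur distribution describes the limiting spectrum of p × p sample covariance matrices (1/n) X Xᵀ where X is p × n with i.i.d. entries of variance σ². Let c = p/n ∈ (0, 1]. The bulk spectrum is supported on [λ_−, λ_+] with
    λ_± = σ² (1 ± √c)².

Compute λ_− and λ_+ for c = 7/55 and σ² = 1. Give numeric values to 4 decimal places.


c = 7/55 = 0.127273; √c = 0.356753.
λ_− = σ² (1 − √c)² = 1 · (1 − 0.356753)² = 1 · (0.643247)² = 0.413767.
λ_+ = σ² (1 + √c)² = 1 · (1 + 0.356753)² = 1 · (1.356753)² = 1.840779.

Rounded to 4 decimal places: λ_− ≈ 0.4138, λ_+ ≈ 1.8408.


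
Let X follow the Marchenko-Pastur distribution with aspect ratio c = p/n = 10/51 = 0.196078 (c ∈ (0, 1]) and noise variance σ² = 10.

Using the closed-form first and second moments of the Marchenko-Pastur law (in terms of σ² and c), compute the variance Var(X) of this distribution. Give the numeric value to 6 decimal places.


Recall the MP moments m_1 = E[X] = σ² and m_2 = E[X²] = σ⁴ (1 + c).
m_1 = E[X] = σ² = 10, so m_1² = 100.
m_2 = E[X²] = σ⁴ (1 + c) = 100 · (1 + 0.196078) = 100 · 1.196078 = 119.607843.
(Note m_2 − m_1² simplifies to c · σ⁴ = 0.196078 · 100.)

Var(X) = m_2 − m_1² = 119.607843 − 100 = 19.607843.
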